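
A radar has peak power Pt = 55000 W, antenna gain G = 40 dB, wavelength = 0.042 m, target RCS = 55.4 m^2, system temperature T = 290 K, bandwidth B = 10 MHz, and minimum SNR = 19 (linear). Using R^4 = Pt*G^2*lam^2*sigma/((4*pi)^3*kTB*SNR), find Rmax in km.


G_lin = 10^(40/10) = 10000.0
R^4 = 55000 * 10000.0^2 * 0.042^2 * 55.4 / ((4*pi)^3 * 1.38e-23 * 290 * 10000000.0 * 19)
R^4 = 3.56214e20 m^4
R_max = (3.56214e20)^(1/4) = 137381.3 m = 137.4 km

137.4 km


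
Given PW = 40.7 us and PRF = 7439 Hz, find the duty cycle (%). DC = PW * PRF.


DC = 40.7e-6 * 7439 * 100 = 30.28%

30.28%


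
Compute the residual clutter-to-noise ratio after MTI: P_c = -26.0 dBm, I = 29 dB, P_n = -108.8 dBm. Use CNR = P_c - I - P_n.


CNR = -26.0 - 29 - (-108.8) = 53.8 dB

53.8 dB


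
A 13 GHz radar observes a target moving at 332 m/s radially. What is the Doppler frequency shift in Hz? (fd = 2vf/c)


fd = 2 * 332 * 13000000000.0 / 3e8 = 28773.3 Hz

28773.3 Hz


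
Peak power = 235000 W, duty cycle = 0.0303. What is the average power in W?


P_avg = 235000 * 0.0303 = 7120.5 W

7120.5 W


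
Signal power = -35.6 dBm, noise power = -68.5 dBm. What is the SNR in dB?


SNR = -35.6 - (-68.5) = 32.9 dB

32.9 dB


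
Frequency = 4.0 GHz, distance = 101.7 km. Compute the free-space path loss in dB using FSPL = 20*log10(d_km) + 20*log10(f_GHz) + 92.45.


20*log10(101.7) = 40.15
20*log10(4.0) = 12.04
FSPL = 144.6 dB

144.6 dB


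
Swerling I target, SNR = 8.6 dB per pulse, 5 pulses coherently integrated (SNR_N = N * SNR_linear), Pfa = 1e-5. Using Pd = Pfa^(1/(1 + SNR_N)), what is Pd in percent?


SNR_lin = 10^(8.6/10) = 7.24436
SNR_N = 5 * 7.24436 = 36.2218
1/(1 + SNR_N) = 1/37.2218 = 0.026866
Pd = (1e-5)^0.026866 = 0.73396
Pd = 73.4%

73.4%


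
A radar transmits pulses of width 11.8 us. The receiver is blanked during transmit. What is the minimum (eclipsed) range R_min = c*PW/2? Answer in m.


R_min = 3e8 * 11.8e-6 / 2 = 1770.0 m

1770.0 m


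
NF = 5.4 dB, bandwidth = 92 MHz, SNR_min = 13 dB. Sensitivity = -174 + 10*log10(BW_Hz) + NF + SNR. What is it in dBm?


10*log10(92000000.0) = 79.64
S = -174 + 79.64 + 5.4 + 13 = -76.0 dBm

-76.0 dBm


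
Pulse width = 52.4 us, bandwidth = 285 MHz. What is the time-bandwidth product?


TBP = 52.4 * 285 = 14934.0

14934.0


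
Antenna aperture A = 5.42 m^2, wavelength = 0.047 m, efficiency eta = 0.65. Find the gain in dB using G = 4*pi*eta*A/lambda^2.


G_linear = 4*pi*0.65*5.42/0.047^2 = 20041.34
G_dB = 10*log10(20041.34) = 43.0 dB

43.0 dB


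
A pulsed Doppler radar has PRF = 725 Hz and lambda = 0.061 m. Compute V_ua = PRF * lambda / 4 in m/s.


V_ua = 725 * 0.061 / 4 = 11.1 m/s

11.1 m/s


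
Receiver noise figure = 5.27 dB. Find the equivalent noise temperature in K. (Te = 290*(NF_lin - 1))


NF_lin = 10^(5.27/10) = 3.365116
Te = 290 * (3.365116 - 1) = 685.9 K

685.9 K


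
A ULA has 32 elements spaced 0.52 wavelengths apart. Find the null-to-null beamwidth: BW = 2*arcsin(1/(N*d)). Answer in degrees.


1/(N*d) = 1/(32*0.52) = 0.060096
BW = 2*arcsin(0.060096) = 6.9 degrees

6.9 degrees


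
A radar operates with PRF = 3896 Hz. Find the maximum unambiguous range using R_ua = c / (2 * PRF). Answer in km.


R_ua = 3e8 / (2 * 3896) = 38501.0 m = 38.5 km

38.5 km


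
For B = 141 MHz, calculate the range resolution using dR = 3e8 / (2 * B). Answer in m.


dR = 3e8 / (2 * 141000000.0) = 1.06 m

1.06 m


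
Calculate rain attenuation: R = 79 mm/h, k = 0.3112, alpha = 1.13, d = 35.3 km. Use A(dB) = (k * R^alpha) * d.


gamma = 0.3112 * 79^1.13 = 43.386858 dB/km
A = 43.386858 * 35.3 = 1531.56 dB

1531.56 dB


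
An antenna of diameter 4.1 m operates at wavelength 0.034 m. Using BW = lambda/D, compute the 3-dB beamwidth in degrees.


BW_rad = 0.034 / 4.1 = 0.008293
BW_deg = 0.48 degrees

0.48 degrees


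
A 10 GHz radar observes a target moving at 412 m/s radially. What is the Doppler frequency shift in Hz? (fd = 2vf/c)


fd = 2 * 412 * 10000000000.0 / 3e8 = 27466.7 Hz

27466.7 Hz


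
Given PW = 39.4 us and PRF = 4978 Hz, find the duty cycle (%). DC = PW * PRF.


DC = 39.4e-6 * 4978 * 100 = 19.61%

19.61%


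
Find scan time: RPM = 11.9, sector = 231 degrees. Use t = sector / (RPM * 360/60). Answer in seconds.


t = 231 / (11.9 * 360) * 60 = 3.24 s

3.24 s


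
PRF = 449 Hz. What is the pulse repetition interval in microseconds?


PRI = 1/449 = 0.0022271715 s = 2227.2 us

2227.2 us


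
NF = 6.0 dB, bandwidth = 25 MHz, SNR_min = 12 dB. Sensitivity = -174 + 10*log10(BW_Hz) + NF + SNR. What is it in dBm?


10*log10(25000000.0) = 73.98
S = -174 + 73.98 + 6.0 + 12 = -82.0 dBm

-82.0 dBm


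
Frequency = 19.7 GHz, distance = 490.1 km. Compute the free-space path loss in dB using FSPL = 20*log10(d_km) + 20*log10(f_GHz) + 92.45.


20*log10(490.1) = 53.81
20*log10(19.7) = 25.89
FSPL = 172.1 dB

172.1 dB


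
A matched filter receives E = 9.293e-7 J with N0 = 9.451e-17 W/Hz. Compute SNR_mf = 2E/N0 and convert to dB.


SNR_lin = 2 * 9.293e-7 / 9.451e-17 = 1.967e10
SNR_dB = 10*log10(1.967e10) = 102.9 dB

102.9 dB


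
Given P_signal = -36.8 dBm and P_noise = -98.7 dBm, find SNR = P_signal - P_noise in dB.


SNR = -36.8 - (-98.7) = 61.9 dB

61.9 dB


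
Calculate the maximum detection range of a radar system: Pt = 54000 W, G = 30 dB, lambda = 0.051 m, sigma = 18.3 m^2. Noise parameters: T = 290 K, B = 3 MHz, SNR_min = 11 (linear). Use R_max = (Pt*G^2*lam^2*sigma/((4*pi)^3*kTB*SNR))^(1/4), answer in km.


G_lin = 10^(30/10) = 1000.0
R^4 = 54000 * 1000.0^2 * 0.051^2 * 18.3 / ((4*pi)^3 * 1.38e-23 * 290 * 3000000.0 * 11)
R^4 = 9.80764e18 m^4
R_max = (9.80764e18)^(1/4) = 55961.7 m = 56.0 km

56.0 km


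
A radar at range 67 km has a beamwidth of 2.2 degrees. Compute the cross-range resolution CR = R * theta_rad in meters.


BW_rad = 0.038397244
CR = 67000 * 0.038397244 = 2572.6 m

2572.6 m


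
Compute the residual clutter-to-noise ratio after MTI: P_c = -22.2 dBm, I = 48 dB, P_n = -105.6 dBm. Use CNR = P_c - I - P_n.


CNR = -22.2 - 48 - (-105.6) = 35.4 dB

35.4 dB


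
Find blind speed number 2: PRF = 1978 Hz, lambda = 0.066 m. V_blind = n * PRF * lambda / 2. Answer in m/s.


V_blind = 2 * 1978 * 0.066 / 2 = 130.5 m/s

130.5 m/s


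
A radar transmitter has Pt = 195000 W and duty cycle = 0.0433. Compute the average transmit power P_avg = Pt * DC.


P_avg = 195000 * 0.0433 = 8443.5 W

8443.5 W


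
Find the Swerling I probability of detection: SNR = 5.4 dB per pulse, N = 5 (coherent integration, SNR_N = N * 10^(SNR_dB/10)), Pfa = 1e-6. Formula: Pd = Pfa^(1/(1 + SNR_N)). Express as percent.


SNR_lin = 10^(5.4/10) = 3.46737
SNR_N = 5 * 3.46737 = 17.33685
1/(1 + SNR_N) = 1/18.33685 = 0.054535
Pd = (1e-6)^0.054535 = 0.47075
Pd = 47.1%

47.1%


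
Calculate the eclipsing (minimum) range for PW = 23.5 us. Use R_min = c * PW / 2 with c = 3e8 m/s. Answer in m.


R_min = 3e8 * 23.5e-6 / 2 = 3525.0 m

3525.0 m


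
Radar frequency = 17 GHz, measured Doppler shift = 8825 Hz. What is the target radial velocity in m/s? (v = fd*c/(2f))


v = 8825 * 3e8 / (2 * 17000000000.0) = 77.9 m/s

77.9 m/s


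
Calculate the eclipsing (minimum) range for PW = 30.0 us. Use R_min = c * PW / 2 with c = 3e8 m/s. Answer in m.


R_min = 3e8 * 30.0e-6 / 2 = 4500.0 m

4500.0 m


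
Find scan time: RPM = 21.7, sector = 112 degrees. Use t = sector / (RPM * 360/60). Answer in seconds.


t = 112 / (21.7 * 360) * 60 = 0.86 s

0.86 s


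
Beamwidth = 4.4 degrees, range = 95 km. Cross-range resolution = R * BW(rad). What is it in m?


BW_rad = 0.076794487
CR = 95000 * 0.076794487 = 7295.5 m

7295.5 m


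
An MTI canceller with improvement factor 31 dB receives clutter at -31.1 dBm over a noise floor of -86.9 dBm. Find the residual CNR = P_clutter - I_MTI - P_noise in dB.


CNR = -31.1 - 31 - (-86.9) = 24.8 dB

24.8 dB


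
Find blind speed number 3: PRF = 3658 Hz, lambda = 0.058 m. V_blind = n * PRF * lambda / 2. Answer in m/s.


V_blind = 3 * 3658 * 0.058 / 2 = 318.2 m/s

318.2 m/s


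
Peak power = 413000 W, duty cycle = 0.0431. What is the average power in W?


P_avg = 413000 * 0.0431 = 17800.3 W

17800.3 W


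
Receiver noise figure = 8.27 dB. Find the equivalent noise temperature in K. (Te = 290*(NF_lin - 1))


NF_lin = 10^(8.27/10) = 6.714289
Te = 290 * (6.714289 - 1) = 1657.1 K

1657.1 K


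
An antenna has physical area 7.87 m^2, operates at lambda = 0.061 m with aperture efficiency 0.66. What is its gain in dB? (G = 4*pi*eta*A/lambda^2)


G_linear = 4*pi*0.66*7.87/0.061^2 = 17541.59
G_dB = 10*log10(17541.59) = 42.4 dB

42.4 dB


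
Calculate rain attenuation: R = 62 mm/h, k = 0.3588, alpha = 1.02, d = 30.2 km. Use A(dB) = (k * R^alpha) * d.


gamma = 0.3588 * 62^1.02 = 24.159723 dB/km
A = 24.159723 * 30.2 = 729.62 dB

729.62 dB


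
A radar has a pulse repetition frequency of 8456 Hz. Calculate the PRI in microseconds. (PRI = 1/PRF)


PRI = 1/8456 = 0.0001182592 s = 118.3 us

118.3 us


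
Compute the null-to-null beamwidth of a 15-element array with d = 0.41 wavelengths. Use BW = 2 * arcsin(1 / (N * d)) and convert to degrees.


1/(N*d) = 1/(15*0.41) = 0.162602
BW = 2*arcsin(0.162602) = 18.7 degrees

18.7 degrees


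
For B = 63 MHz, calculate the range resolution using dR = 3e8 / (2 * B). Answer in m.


dR = 3e8 / (2 * 63000000.0) = 2.38 m

2.38 m


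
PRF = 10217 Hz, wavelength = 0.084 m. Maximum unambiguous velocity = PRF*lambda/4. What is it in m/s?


V_ua = 10217 * 0.084 / 4 = 214.6 m/s

214.6 m/s


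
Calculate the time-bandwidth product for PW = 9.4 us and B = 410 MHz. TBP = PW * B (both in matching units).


TBP = 9.4 * 410 = 3854.0

3854.0


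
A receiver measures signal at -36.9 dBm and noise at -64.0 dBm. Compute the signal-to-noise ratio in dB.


SNR = -36.9 - (-64.0) = 27.1 dB

27.1 dB


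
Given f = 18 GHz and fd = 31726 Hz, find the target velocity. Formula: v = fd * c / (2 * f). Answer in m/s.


v = 31726 * 3e8 / (2 * 18000000000.0) = 264.4 m/s

264.4 m/s


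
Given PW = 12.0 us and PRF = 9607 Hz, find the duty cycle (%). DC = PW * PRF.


DC = 12.0e-6 * 9607 * 100 = 11.53%

11.53%


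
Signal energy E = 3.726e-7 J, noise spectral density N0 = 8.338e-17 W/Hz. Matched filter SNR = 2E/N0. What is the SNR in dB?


SNR_lin = 2 * 3.726e-7 / 8.338e-17 = 8.937e9
SNR_dB = 10*log10(8.937e9) = 99.5 dB

99.5 dB


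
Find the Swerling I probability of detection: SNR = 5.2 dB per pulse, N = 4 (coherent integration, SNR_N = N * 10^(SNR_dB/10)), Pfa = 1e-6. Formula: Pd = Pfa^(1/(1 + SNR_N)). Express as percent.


SNR_lin = 10^(5.2/10) = 3.31131
SNR_N = 4 * 3.31131 = 13.24524
1/(1 + SNR_N) = 1/14.24524 = 0.0701989
Pd = (1e-6)^0.0701989 = 0.37915
Pd = 37.9%

37.9%


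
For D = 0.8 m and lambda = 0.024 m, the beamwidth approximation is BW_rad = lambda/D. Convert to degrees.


BW_rad = 0.024 / 0.8 = 0.03
BW_deg = 1.72 degrees

1.72 degrees


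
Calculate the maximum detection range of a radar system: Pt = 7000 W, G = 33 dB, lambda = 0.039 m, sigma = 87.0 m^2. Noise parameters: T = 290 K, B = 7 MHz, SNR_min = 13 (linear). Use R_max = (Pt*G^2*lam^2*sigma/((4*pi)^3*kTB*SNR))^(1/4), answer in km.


G_lin = 10^(33/10) = 1995.262315
R^4 = 7000 * 1995.262315^2 * 0.039^2 * 87.0 / ((4*pi)^3 * 1.38e-23 * 290 * 7000000.0 * 13)
R^4 = 5.10268e18 m^4
R_max = (5.10268e18)^(1/4) = 47528.0 m = 47.5 km

47.5 km


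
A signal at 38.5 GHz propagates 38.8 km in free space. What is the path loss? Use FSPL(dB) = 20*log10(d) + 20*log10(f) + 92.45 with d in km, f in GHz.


20*log10(38.8) = 31.78
20*log10(38.5) = 31.71
FSPL = 155.9 dB

155.9 dB


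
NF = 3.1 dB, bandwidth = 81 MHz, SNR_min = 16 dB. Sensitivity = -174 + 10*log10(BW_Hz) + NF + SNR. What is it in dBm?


10*log10(81000000.0) = 79.08
S = -174 + 79.08 + 3.1 + 16 = -75.8 dBm

-75.8 dBm


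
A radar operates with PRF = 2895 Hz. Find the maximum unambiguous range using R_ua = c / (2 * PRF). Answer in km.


R_ua = 3e8 / (2 * 2895) = 51813.5 m = 51.8 km

51.8 km


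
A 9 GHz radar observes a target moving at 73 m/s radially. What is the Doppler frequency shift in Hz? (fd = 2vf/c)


fd = 2 * 73 * 9000000000.0 / 3e8 = 4380.0 Hz

4380.0 Hz


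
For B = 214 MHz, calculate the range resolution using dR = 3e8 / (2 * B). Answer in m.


dR = 3e8 / (2 * 214000000.0) = 0.7 m

0.7 m


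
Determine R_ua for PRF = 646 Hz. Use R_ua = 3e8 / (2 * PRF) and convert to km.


R_ua = 3e8 / (2 * 646) = 232198.1 m = 232.2 km

232.2 km


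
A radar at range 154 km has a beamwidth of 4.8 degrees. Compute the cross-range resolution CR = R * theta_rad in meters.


BW_rad = 0.083775804
CR = 154000 * 0.083775804 = 12901.5 m

12901.5 m


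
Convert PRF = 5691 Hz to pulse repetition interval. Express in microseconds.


PRI = 1/5691 = 0.000175716 s = 175.7 us

175.7 us


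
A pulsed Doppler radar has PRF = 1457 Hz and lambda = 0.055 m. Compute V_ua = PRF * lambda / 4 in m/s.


V_ua = 1457 * 0.055 / 4 = 20.0 m/s

20.0 m/s


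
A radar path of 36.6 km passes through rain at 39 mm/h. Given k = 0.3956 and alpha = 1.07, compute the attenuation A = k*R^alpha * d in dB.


gamma = 0.3956 * 39^1.07 = 19.938635 dB/km
A = 19.938635 * 36.6 = 729.75 dB

729.75 dB


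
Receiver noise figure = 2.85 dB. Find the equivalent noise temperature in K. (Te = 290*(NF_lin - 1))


NF_lin = 10^(2.85/10) = 1.927525
Te = 290 * (1.927525 - 1) = 269.0 K

269.0 K


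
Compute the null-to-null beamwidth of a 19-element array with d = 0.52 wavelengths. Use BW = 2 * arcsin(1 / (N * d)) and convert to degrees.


1/(N*d) = 1/(19*0.52) = 0.101215
BW = 2*arcsin(0.101215) = 11.6 degrees

11.6 degrees


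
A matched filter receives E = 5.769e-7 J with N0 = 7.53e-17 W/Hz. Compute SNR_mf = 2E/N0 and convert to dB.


SNR_lin = 2 * 5.769e-7 / 7.53e-17 = 1.532e10
SNR_dB = 10*log10(1.532e10) = 101.9 dB

101.9 dB


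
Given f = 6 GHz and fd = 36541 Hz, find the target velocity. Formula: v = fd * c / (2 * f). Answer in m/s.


v = 36541 * 3e8 / (2 * 6000000000.0) = 913.5 m/s

913.5 m/s


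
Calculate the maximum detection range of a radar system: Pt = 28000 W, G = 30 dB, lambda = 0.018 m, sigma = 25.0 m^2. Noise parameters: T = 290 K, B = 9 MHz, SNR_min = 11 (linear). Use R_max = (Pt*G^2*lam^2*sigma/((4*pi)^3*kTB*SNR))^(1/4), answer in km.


G_lin = 10^(30/10) = 1000.0
R^4 = 28000 * 1000.0^2 * 0.018^2 * 25.0 / ((4*pi)^3 * 1.38e-23 * 290 * 9000000.0 * 11)
R^4 = 2.8847e17 m^4
R_max = (2.8847e17)^(1/4) = 23175.3 m = 23.2 km

23.2 km


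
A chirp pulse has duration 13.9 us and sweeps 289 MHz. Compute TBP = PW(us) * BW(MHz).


TBP = 13.9 * 289 = 4017.1

4017.1


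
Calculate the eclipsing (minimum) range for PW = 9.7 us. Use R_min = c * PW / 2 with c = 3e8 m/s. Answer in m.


R_min = 3e8 * 9.7e-6 / 2 = 1455.0 m

1455.0 m


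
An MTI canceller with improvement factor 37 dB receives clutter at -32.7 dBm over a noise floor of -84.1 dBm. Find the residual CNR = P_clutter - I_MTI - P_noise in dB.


CNR = -32.7 - 37 - (-84.1) = 14.4 dB

14.4 dB


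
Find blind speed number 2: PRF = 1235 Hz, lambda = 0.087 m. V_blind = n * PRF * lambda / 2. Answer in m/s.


V_blind = 2 * 1235 * 0.087 / 2 = 107.4 m/s

107.4 m/s


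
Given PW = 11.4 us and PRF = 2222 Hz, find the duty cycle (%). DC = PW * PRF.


DC = 11.4e-6 * 2222 * 100 = 2.53%

2.53%


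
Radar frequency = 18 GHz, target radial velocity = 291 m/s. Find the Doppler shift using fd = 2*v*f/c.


fd = 2 * 291 * 18000000000.0 / 3e8 = 34920.0 Hz

34920.0 Hz


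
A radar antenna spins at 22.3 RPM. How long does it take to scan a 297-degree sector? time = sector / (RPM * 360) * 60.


t = 297 / (22.3 * 360) * 60 = 2.22 s

2.22 s


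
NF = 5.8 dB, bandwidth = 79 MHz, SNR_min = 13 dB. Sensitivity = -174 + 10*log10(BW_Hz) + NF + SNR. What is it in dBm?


10*log10(79000000.0) = 78.98
S = -174 + 78.98 + 5.8 + 13 = -76.2 dBm

-76.2 dBm


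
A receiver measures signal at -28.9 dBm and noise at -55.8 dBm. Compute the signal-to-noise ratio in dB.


SNR = -28.9 - (-55.8) = 26.9 dB

26.9 dB


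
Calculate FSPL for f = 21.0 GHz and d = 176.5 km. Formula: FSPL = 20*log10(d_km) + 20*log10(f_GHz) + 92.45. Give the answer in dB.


20*log10(176.5) = 44.93
20*log10(21.0) = 26.44
FSPL = 163.8 dB

163.8 dB


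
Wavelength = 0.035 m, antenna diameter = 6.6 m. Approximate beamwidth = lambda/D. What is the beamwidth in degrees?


BW_rad = 0.035 / 6.6 = 0.005303
BW_deg = 0.3 degrees

0.3 degrees


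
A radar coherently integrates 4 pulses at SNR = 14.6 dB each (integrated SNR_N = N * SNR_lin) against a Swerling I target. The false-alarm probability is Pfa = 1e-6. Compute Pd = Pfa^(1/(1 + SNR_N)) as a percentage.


SNR_lin = 10^(14.6/10) = 28.84032
SNR_N = 4 * 28.84032 = 115.36128
1/(1 + SNR_N) = 1/116.36128 = 0.0085939
Pd = (1e-6)^0.0085939 = 0.88805
Pd = 88.8%

88.8%


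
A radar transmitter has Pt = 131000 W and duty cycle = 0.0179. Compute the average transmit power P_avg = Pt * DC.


P_avg = 131000 * 0.0179 = 2344.9 W

2344.9 W


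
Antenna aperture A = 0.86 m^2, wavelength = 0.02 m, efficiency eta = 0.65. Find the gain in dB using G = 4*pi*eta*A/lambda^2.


G_linear = 4*pi*0.65*0.86/0.02^2 = 17561.5
G_dB = 10*log10(17561.5) = 42.4 dB

42.4 dB


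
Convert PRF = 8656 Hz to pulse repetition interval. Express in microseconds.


PRI = 1/8656 = 0.0001155268 s = 115.5 us

115.5 us


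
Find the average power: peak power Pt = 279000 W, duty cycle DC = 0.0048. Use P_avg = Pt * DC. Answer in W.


P_avg = 279000 * 0.0048 = 1339.2 W

1339.2 W


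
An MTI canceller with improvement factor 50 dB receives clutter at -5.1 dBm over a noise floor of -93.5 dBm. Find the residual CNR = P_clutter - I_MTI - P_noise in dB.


CNR = -5.1 - 50 - (-93.5) = 38.4 dB

38.4 dB


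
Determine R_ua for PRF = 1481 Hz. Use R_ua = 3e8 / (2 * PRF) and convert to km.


R_ua = 3e8 / (2 * 1481) = 101282.9 m = 101.3 km

101.3 km


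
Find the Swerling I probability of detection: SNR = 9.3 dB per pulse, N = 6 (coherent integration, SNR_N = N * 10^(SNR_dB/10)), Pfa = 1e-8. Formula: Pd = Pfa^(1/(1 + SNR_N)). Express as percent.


SNR_lin = 10^(9.3/10) = 8.51138
SNR_N = 6 * 8.51138 = 51.06828
1/(1 + SNR_N) = 1/52.06828 = 0.0192056
Pd = (1e-8)^0.0192056 = 0.70203
Pd = 70.2%

70.2%


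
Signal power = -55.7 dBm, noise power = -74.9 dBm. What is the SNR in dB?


SNR = -55.7 - (-74.9) = 19.2 dB

19.2 dB


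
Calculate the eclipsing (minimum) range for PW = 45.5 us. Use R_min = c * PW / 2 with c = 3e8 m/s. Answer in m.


R_min = 3e8 * 45.5e-6 / 2 = 6825.0 m

6825.0 m


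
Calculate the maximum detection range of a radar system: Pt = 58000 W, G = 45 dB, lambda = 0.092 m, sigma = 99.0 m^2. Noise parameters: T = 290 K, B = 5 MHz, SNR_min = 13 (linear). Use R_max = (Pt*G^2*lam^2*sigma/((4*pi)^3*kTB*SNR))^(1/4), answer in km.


G_lin = 10^(45/10) = 31622.776602
R^4 = 58000 * 31622.776602^2 * 0.092^2 * 99.0 / ((4*pi)^3 * 1.38e-23 * 290 * 5000000.0 * 13)
R^4 = 9.41497e22 m^4
R_max = (9.41497e22)^(1/4) = 553929.8 m = 553.9 km

553.9 km


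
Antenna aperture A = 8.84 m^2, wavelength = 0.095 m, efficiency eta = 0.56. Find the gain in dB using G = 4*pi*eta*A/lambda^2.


G_linear = 4*pi*0.56*8.84/0.095^2 = 6892.92
G_dB = 10*log10(6892.92) = 38.4 dB

38.4 dB


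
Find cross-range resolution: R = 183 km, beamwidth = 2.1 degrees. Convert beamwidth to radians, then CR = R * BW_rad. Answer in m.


BW_rad = 0.036651914
CR = 183000 * 0.036651914 = 6707.3 m

6707.3 m


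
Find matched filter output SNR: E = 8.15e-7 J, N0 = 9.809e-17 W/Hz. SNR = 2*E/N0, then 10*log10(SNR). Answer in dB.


SNR_lin = 2 * 8.15e-7 / 9.809e-17 = 1.662e10
SNR_dB = 10*log10(1.662e10) = 102.2 dB

102.2 dB


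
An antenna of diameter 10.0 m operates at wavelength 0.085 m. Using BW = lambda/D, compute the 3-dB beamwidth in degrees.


BW_rad = 0.085 / 10.0 = 0.0085
BW_deg = 0.49 degrees

0.49 degrees


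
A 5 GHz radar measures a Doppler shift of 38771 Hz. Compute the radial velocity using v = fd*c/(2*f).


v = 38771 * 3e8 / (2 * 5000000000.0) = 1163.1 m/s

1163.1 m/s


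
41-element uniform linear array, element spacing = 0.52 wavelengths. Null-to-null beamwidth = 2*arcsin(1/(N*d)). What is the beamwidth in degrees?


1/(N*d) = 1/(41*0.52) = 0.046904
BW = 2*arcsin(0.046904) = 5.4 degrees

5.4 degrees


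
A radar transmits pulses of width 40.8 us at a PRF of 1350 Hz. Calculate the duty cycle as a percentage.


DC = 40.8e-6 * 1350 * 100 = 5.51%

5.51%


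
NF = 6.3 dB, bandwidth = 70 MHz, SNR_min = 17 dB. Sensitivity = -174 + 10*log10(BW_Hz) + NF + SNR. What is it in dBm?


10*log10(70000000.0) = 78.45
S = -174 + 78.45 + 6.3 + 17 = -72.2 dBm

-72.2 dBm


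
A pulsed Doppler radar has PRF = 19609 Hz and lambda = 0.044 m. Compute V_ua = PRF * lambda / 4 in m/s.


V_ua = 19609 * 0.044 / 4 = 215.7 m/s

215.7 m/s


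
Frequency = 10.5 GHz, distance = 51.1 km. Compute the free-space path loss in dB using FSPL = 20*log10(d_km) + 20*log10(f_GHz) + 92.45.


20*log10(51.1) = 34.17
20*log10(10.5) = 20.42
FSPL = 147.0 dB

147.0 dB


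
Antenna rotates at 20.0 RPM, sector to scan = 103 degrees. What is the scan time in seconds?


t = 103 / (20.0 * 360) * 60 = 0.86 s

0.86 s


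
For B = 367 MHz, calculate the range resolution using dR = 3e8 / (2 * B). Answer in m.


dR = 3e8 / (2 * 367000000.0) = 0.41 m

0.41 m


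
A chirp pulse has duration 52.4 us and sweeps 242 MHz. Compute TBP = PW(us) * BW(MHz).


TBP = 52.4 * 242 = 12680.8

12680.8


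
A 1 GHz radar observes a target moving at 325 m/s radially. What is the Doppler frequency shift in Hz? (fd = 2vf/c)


fd = 2 * 325 * 1000000000.0 / 3e8 = 2166.7 Hz

2166.7 Hz


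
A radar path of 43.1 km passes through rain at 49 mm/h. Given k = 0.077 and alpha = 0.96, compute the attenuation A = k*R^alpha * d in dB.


gamma = 0.077 * 49^0.96 = 3.229081 dB/km
A = 3.229081 * 43.1 = 139.17 dB

139.17 dB


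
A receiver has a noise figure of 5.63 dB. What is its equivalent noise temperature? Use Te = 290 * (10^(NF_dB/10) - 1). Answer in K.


NF_lin = 10^(5.63/10) = 3.655948
Te = 290 * (3.655948 - 1) = 770.2 K

770.2 K


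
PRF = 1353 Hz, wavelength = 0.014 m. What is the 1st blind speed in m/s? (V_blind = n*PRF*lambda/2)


V_blind = 1 * 1353 * 0.014 / 2 = 9.5 m/s

9.5 m/s


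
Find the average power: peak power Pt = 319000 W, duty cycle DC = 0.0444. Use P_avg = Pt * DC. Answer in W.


P_avg = 319000 * 0.0444 = 14163.6 W

14163.6 W


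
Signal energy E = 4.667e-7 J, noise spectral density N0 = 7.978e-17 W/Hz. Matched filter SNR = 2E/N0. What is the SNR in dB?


SNR_lin = 2 * 4.667e-7 / 7.978e-17 = 1.17e10
SNR_dB = 10*log10(1.17e10) = 100.7 dB

100.7 dB


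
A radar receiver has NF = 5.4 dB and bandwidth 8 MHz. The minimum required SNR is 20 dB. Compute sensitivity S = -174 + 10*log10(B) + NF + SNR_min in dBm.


10*log10(8000000.0) = 69.03
S = -174 + 69.03 + 5.4 + 20 = -79.6 dBm

-79.6 dBm


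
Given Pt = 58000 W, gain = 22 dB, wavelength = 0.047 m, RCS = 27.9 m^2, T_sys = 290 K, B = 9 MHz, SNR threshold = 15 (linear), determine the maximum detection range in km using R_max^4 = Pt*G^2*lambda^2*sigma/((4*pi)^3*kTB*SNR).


G_lin = 10^(22/10) = 158.489319
R^4 = 58000 * 158.489319^2 * 0.047^2 * 27.9 / ((4*pi)^3 * 1.38e-23 * 290 * 9000000.0 * 15)
R^4 = 8.37505e16 m^4
R_max = (8.37505e16)^(1/4) = 17011.7 m = 17.0 km

17.0 km


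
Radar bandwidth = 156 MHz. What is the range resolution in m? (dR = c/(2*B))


dR = 3e8 / (2 * 156000000.0) = 0.96 m

0.96 m


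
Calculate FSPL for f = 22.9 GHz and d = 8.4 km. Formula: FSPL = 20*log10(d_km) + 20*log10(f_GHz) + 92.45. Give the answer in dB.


20*log10(8.4) = 18.49
20*log10(22.9) = 27.2
FSPL = 138.1 dB

138.1 dB


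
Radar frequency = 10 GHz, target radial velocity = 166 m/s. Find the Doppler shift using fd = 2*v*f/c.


fd = 2 * 166 * 10000000000.0 / 3e8 = 11066.7 Hz

11066.7 Hz


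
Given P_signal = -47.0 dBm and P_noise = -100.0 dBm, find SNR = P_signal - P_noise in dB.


SNR = -47.0 - (-100.0) = 53.0 dB

53.0 dB


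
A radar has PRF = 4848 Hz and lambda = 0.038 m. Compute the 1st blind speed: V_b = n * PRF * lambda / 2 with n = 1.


V_blind = 1 * 4848 * 0.038 / 2 = 92.1 m/s

92.1 m/s


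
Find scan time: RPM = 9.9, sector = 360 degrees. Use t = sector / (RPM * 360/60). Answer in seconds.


t = 360 / (9.9 * 360) * 60 = 6.06 s

6.06 s


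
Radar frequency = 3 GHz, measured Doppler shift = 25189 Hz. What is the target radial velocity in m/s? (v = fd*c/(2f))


v = 25189 * 3e8 / (2 * 3000000000.0) = 1259.5 m/s

1259.5 m/s


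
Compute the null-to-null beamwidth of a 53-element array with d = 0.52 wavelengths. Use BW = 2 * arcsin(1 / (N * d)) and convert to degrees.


1/(N*d) = 1/(53*0.52) = 0.036284
BW = 2*arcsin(0.036284) = 4.2 degrees

4.2 degrees


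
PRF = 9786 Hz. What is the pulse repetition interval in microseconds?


PRI = 1/9786 = 0.0001021868 s = 102.2 us

102.2 us


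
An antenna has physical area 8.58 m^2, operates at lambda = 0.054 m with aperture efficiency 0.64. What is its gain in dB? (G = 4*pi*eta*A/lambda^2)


G_linear = 4*pi*0.64*8.58/0.054^2 = 23664.08
G_dB = 10*log10(23664.08) = 43.7 dB

43.7 dB


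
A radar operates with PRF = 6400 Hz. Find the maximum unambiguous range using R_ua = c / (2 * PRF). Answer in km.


R_ua = 3e8 / (2 * 6400) = 23437.5 m = 23.4 km

23.4 km


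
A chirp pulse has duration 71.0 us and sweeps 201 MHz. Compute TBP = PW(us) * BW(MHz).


TBP = 71.0 * 201 = 14271.0

14271.0


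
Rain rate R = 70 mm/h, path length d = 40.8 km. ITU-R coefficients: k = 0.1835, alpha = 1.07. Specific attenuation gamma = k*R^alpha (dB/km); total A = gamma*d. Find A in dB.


gamma = 0.1835 * 70^1.07 = 17.293821 dB/km
A = 17.293821 * 40.8 = 705.59 dB

705.59 dB


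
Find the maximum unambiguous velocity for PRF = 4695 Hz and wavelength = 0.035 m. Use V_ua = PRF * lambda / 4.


V_ua = 4695 * 0.035 / 4 = 41.1 m/s

41.1 m/s


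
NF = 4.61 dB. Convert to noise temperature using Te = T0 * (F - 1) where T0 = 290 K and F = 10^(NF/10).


NF_lin = 10^(4.61/10) = 2.89068
Te = 290 * (2.89068 - 1) = 548.3 K

548.3 K


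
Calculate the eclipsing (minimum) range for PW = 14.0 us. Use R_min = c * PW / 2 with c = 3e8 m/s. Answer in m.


R_min = 3e8 * 14.0e-6 / 2 = 2100.0 m

2100.0 m


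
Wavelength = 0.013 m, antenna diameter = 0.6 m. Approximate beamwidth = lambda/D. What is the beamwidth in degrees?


BW_rad = 0.013 / 0.6 = 0.021667
BW_deg = 1.24 degrees

1.24 degrees


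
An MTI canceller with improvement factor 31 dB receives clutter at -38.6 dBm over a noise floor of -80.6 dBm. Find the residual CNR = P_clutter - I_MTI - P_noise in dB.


CNR = -38.6 - 31 - (-80.6) = 11.0 dB

11.0 dB


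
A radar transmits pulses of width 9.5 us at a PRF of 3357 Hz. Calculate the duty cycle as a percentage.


DC = 9.5e-6 * 3357 * 100 = 3.19%

3.19%


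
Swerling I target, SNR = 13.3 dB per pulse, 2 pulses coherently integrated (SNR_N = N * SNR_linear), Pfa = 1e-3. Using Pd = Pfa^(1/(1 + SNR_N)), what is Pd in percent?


SNR_lin = 10^(13.3/10) = 21.37962
SNR_N = 2 * 21.37962 = 42.75924
1/(1 + SNR_N) = 1/43.75924 = 0.0228523
Pd = (1e-3)^0.0228523 = 0.85397
Pd = 85.4%

85.4%


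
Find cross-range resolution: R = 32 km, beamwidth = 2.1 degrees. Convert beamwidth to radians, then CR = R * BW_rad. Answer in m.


BW_rad = 0.036651914
CR = 32000 * 0.036651914 = 1172.9 m

1172.9 m


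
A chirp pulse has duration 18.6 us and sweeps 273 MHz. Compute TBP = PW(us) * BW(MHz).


TBP = 18.6 * 273 = 5077.8

5077.8


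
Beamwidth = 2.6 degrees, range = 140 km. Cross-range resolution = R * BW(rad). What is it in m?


BW_rad = 0.045378561
CR = 140000 * 0.045378561 = 6353.0 m

6353.0 m


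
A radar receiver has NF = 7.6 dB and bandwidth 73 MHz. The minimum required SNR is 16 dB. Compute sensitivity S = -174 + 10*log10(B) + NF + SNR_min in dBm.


10*log10(73000000.0) = 78.63
S = -174 + 78.63 + 7.6 + 16 = -71.8 dBm

-71.8 dBm


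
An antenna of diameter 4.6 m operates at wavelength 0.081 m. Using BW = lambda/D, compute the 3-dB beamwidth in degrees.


BW_rad = 0.081 / 4.6 = 0.017609
BW_deg = 1.01 degrees

1.01 degrees


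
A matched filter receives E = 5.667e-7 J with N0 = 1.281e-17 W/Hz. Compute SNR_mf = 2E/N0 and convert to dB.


SNR_lin = 2 * 5.667e-7 / 1.281e-17 = 8.848e10
SNR_dB = 10*log10(8.848e10) = 109.5 dB

109.5 dB


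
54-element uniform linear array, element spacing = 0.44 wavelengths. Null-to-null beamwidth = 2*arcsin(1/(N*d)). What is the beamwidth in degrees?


1/(N*d) = 1/(54*0.44) = 0.042088
BW = 2*arcsin(0.042088) = 4.8 degrees

4.8 degrees


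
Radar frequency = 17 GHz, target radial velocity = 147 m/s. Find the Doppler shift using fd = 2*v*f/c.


fd = 2 * 147 * 17000000000.0 / 3e8 = 16660.0 Hz

16660.0 Hz


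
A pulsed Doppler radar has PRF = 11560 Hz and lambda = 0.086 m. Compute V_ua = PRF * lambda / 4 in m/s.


V_ua = 11560 * 0.086 / 4 = 248.5 m/s

248.5 m/s


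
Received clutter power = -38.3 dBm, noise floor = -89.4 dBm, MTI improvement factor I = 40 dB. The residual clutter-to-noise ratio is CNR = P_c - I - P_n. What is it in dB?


CNR = -38.3 - 40 - (-89.4) = 11.1 dB

11.1 dB


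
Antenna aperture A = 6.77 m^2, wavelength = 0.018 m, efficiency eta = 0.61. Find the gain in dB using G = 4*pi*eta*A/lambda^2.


G_linear = 4*pi*0.61*6.77/0.018^2 = 160170.8
G_dB = 10*log10(160170.8) = 52.0 dB

52.0 dB


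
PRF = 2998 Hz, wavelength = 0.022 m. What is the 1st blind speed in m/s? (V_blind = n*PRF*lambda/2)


V_blind = 1 * 2998 * 0.022 / 2 = 33.0 m/s

33.0 m/s


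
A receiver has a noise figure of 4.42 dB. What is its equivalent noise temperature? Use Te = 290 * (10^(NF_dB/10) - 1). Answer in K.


NF_lin = 10^(4.42/10) = 2.766942
Te = 290 * (2.766942 - 1) = 512.4 K

512.4 K


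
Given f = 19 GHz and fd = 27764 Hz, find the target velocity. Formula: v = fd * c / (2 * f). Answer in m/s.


v = 27764 * 3e8 / (2 * 19000000000.0) = 219.2 m/s

219.2 m/s


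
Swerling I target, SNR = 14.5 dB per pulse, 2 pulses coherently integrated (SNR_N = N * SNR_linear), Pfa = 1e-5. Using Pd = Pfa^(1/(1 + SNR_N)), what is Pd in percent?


SNR_lin = 10^(14.5/10) = 28.18383
SNR_N = 2 * 28.18383 = 56.36766
1/(1 + SNR_N) = 1/57.36766 = 0.0174314
Pd = (1e-5)^0.0174314 = 0.81817
Pd = 81.8%

81.8%


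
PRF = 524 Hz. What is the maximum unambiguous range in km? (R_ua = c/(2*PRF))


R_ua = 3e8 / (2 * 524) = 286259.5 m = 286.3 km

286.3 km


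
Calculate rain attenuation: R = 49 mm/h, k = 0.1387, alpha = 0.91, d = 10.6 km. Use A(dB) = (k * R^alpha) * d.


gamma = 0.1387 * 49^0.91 = 4.788008 dB/km
A = 4.788008 * 10.6 = 50.75 dB

50.75 dB


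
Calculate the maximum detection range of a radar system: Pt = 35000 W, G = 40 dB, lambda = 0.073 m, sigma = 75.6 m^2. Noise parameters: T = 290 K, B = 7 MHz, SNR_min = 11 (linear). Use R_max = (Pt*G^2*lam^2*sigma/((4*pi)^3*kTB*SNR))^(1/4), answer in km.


G_lin = 10^(40/10) = 10000.0
R^4 = 35000 * 10000.0^2 * 0.073^2 * 75.6 / ((4*pi)^3 * 1.38e-23 * 290 * 7000000.0 * 11)
R^4 = 2.30589e21 m^4
R_max = (2.30589e21)^(1/4) = 219133.9 m = 219.1 km

219.1 km


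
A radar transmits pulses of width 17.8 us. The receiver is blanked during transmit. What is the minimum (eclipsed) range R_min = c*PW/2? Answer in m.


R_min = 3e8 * 17.8e-6 / 2 = 2670.0 m

2670.0 m


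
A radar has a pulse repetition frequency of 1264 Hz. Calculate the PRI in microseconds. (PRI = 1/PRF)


PRI = 1/1264 = 0.0007911392 s = 791.1 us

791.1 us


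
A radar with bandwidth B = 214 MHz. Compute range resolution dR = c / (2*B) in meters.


dR = 3e8 / (2 * 214000000.0) = 0.7 m

0.7 m


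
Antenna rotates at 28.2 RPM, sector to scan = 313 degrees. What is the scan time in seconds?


t = 313 / (28.2 * 360) * 60 = 1.85 s

1.85 s


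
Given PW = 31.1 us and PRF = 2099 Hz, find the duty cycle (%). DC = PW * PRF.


DC = 31.1e-6 * 2099 * 100 = 6.53%

6.53%


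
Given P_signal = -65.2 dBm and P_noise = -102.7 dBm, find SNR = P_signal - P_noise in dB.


SNR = -65.2 - (-102.7) = 37.5 dB

37.5 dB


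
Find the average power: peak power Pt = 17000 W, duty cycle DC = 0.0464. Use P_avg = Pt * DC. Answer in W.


P_avg = 17000 * 0.0464 = 788.8 W

788.8 W


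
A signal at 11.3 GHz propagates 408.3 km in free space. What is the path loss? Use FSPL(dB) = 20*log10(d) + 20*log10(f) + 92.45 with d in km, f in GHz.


20*log10(408.3) = 52.22
20*log10(11.3) = 21.06
FSPL = 165.7 dB

165.7 dB


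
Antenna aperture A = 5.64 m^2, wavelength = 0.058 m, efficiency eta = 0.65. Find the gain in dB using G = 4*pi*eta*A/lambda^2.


G_linear = 4*pi*0.65*5.64/0.058^2 = 13694.5
G_dB = 10*log10(13694.5) = 41.4 dB

41.4 dB


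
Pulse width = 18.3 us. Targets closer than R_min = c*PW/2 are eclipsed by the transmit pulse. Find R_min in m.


R_min = 3e8 * 18.3e-6 / 2 = 2745.0 m

2745.0 m


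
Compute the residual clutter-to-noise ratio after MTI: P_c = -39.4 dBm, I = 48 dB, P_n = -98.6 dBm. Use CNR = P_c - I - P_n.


CNR = -39.4 - 48 - (-98.6) = 11.2 dB

11.2 dB


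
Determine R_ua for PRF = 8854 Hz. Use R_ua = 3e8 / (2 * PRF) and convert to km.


R_ua = 3e8 / (2 * 8854) = 16941.5 m = 16.9 km

16.9 km


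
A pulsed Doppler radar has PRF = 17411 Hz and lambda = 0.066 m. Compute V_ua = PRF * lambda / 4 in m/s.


V_ua = 17411 * 0.066 / 4 = 287.3 m/s

287.3 m/s


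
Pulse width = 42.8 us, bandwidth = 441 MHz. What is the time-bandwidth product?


TBP = 42.8 * 441 = 18874.8

18874.8


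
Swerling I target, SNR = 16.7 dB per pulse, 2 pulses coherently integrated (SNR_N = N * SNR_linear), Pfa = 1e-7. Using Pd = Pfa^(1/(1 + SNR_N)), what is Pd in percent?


SNR_lin = 10^(16.7/10) = 46.77351
SNR_N = 2 * 46.77351 = 93.54702
1/(1 + SNR_N) = 1/94.54702 = 0.0105767
Pd = (1e-7)^0.0105767 = 0.84326
Pd = 84.3%

84.3%


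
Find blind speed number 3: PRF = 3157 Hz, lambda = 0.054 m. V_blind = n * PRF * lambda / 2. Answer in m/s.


V_blind = 3 * 3157 * 0.054 / 2 = 255.7 m/s

255.7 m/s


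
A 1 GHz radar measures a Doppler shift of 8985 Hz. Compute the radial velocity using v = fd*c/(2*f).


v = 8985 * 3e8 / (2 * 1000000000.0) = 1347.8 m/s

1347.8 m/s


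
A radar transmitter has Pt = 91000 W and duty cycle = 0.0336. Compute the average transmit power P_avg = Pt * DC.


P_avg = 91000 * 0.0336 = 3057.6 W

3057.6 W


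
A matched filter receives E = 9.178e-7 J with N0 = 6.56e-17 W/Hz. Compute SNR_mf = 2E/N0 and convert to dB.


SNR_lin = 2 * 9.178e-7 / 6.56e-17 = 2.798e10
SNR_dB = 10*log10(2.798e10) = 104.5 dB

104.5 dB


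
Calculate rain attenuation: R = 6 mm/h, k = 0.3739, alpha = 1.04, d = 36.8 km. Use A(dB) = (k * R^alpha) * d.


gamma = 0.3739 * 6^1.04 = 2.410087 dB/km
A = 2.410087 * 36.8 = 88.69 dB

88.69 dB


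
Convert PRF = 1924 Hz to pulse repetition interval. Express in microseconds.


PRI = 1/1924 = 0.0005197505 s = 519.8 us

519.8 us


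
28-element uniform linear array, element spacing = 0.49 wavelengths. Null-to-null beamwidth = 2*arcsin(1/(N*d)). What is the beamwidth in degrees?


1/(N*d) = 1/(28*0.49) = 0.072886
BW = 2*arcsin(0.072886) = 8.4 degrees

8.4 degrees


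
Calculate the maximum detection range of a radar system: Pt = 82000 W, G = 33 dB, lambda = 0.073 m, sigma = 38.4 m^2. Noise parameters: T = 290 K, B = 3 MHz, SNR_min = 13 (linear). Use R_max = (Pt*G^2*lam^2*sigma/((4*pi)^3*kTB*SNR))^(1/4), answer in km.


G_lin = 10^(33/10) = 1995.262315
R^4 = 82000 * 1995.262315^2 * 0.073^2 * 38.4 / ((4*pi)^3 * 1.38e-23 * 290 * 3000000.0 * 13)
R^4 = 2.15685e20 m^4
R_max = (2.15685e20)^(1/4) = 121186.7 m = 121.2 km

121.2 km


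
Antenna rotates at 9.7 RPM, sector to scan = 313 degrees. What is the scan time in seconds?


t = 313 / (9.7 * 360) * 60 = 5.38 s

5.38 s


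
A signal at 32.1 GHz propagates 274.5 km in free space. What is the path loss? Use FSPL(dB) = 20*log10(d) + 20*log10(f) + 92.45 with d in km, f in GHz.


20*log10(274.5) = 48.77
20*log10(32.1) = 30.13
FSPL = 171.4 dB

171.4 dB


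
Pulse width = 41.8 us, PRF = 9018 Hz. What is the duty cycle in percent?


DC = 41.8e-6 * 9018 * 100 = 37.7%

37.7%


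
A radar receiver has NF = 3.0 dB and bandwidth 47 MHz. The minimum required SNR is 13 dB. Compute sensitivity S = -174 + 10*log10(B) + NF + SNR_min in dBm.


10*log10(47000000.0) = 76.72
S = -174 + 76.72 + 3.0 + 13 = -81.3 dBm

-81.3 dBm


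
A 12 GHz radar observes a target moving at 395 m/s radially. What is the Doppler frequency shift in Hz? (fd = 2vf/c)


fd = 2 * 395 * 12000000000.0 / 3e8 = 31600.0 Hz

31600.0 Hz


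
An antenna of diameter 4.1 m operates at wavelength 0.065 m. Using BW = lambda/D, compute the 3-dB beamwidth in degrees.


BW_rad = 0.065 / 4.1 = 0.015854
BW_deg = 0.91 degrees

0.91 degrees


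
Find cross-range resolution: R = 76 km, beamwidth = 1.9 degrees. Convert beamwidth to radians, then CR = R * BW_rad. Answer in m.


BW_rad = 0.033161256
CR = 76000 * 0.033161256 = 2520.3 m

2520.3 m


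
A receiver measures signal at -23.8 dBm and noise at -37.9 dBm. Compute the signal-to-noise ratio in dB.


SNR = -23.8 - (-37.9) = 14.1 dB

14.1 dB


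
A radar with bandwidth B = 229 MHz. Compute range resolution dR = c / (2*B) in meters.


dR = 3e8 / (2 * 229000000.0) = 0.66 m

0.66 m


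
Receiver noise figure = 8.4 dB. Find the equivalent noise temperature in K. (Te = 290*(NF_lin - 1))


NF_lin = 10^(8.4/10) = 6.91831
Te = 290 * (6.91831 - 1) = 1716.3 K

1716.3 K


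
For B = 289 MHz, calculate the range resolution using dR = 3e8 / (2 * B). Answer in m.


dR = 3e8 / (2 * 289000000.0) = 0.52 m

0.52 m


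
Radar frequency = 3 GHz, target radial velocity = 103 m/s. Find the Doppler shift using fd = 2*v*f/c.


fd = 2 * 103 * 3000000000.0 / 3e8 = 2060.0 Hz

2060.0 Hz


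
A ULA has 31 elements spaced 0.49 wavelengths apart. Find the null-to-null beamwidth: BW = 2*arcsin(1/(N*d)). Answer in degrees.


1/(N*d) = 1/(31*0.49) = 0.065833
BW = 2*arcsin(0.065833) = 7.5 degrees

7.5 degrees


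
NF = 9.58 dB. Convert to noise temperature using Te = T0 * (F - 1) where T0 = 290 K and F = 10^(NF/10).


NF_lin = 10^(9.58/10) = 9.078205
Te = 290 * (9.078205 - 1) = 2342.7 K

2342.7 K


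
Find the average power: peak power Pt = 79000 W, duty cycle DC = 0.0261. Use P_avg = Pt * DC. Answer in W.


P_avg = 79000 * 0.0261 = 2061.9 W

2061.9 W


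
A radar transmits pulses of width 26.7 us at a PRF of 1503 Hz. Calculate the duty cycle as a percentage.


DC = 26.7e-6 * 1503 * 100 = 4.01%

4.01%


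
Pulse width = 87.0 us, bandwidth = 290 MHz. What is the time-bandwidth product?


TBP = 87.0 * 290 = 25230.0

25230.0


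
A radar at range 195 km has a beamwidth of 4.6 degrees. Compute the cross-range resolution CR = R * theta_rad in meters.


BW_rad = 0.080285146
CR = 195000 * 0.080285146 = 15655.6 m

15655.6 m


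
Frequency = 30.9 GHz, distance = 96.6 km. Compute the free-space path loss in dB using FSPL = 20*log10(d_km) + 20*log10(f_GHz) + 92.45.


20*log10(96.6) = 39.7
20*log10(30.9) = 29.8
FSPL = 161.9 dB

161.9 dB


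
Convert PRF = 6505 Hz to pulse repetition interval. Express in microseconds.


PRI = 1/6505 = 0.0001537279 s = 153.7 us

153.7 us


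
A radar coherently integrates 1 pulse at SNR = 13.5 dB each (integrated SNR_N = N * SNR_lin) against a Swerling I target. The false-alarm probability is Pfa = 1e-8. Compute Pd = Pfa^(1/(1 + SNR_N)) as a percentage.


SNR_lin = 10^(13.5/10) = 22.38721
SNR_N = 1 * 22.38721 = 22.38721
1/(1 + SNR_N) = 1/23.38721 = 0.0427584
Pd = (1e-8)^0.0427584 = 0.45492
Pd = 45.5%

45.5%
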